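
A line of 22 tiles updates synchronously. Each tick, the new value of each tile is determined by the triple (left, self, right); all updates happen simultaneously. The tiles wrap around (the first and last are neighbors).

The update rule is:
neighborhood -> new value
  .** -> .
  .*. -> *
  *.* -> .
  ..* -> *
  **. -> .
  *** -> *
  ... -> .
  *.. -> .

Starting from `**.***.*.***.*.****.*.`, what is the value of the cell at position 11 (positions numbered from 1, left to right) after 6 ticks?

....*..*..*..*..**..*.
...**.**.**.**.*...**.
..*............*..*...
.**...........**.**...
*............*........
*...........**.......*
position 11 holds .

.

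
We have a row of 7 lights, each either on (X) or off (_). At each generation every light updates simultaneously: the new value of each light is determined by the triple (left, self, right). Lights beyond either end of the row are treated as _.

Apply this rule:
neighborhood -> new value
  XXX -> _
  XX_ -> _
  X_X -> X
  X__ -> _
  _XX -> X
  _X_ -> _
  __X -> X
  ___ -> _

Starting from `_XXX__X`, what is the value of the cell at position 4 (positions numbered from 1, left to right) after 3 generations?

generation 1: XX___X_
generation 2: X___X__
generation 3: ___X___
position 4 holds X

X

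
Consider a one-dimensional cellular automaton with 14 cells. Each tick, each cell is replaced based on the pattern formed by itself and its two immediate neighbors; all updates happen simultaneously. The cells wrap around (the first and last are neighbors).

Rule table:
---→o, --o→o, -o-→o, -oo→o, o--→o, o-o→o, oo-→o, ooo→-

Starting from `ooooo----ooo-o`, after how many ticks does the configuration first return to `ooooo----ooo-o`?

----oooooo-ooo
ooooo----ooo-o

2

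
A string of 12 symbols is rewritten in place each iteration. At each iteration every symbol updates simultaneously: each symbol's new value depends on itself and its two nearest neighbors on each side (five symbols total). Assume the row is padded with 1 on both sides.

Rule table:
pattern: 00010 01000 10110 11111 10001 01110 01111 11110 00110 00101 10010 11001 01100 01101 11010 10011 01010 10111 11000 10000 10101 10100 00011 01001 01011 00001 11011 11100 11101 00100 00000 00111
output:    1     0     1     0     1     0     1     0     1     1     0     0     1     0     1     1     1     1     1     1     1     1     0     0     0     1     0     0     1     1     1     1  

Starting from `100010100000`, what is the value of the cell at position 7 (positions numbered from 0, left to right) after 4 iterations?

0

iteration 1: 011111101110
iteration 2: 011000101010
iteration 3: 011111111110
iteration 4: 011000000010
position 7 holds 0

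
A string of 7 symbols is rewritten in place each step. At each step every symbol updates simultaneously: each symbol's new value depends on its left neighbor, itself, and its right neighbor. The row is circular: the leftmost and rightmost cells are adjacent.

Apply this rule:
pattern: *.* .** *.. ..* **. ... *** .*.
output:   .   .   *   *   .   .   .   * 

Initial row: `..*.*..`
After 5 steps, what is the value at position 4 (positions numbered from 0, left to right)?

.

step 1: .**.**.
step 2: *.....*
step 3: .*...*.
step 4: ***.***
step 5: .......
position 4 holds .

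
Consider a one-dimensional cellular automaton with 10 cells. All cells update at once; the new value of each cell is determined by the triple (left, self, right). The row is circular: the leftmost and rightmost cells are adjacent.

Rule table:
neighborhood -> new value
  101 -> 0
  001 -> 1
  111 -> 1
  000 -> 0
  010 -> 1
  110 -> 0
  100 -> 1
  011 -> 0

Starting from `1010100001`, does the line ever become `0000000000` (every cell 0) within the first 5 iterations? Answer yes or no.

no

iteration 1: 0010110010
iteration 2: 0110001111
iteration 3: 0001010110
iteration 4: 0011010001
iteration 5: 1100011011
iteration 5 is 1100011011, still not uniform 0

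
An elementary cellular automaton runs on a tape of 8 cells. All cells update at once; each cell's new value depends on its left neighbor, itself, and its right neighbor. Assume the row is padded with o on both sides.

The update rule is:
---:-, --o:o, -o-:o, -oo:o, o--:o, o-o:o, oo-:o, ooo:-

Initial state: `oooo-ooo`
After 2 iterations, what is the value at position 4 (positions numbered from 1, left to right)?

o

---ooo--
o-oo-ooo
position 4 holds o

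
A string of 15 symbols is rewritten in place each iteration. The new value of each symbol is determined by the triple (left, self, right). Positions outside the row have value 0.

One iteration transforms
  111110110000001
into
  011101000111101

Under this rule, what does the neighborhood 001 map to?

At position 13 the neighborhood is 001; the next row has 0 there.

0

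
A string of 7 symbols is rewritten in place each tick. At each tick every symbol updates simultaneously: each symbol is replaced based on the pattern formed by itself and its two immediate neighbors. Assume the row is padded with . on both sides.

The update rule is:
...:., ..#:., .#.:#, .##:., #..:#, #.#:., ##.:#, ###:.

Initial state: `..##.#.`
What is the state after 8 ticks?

...#.##
...#..#
...##.#
....#.#
....#.#  (fixed point — unchanged through tick 8)

....#.#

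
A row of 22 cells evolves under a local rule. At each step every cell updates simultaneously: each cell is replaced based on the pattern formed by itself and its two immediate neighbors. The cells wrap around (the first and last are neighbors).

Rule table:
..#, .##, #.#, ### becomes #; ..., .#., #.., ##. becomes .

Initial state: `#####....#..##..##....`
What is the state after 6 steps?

...#..##..##....#####.

####....#..##..##....#
###....#..##..##....##
##....#..##..##....###
#....#..##..##....####
....#..##..##....#####
...#..##..##....#####.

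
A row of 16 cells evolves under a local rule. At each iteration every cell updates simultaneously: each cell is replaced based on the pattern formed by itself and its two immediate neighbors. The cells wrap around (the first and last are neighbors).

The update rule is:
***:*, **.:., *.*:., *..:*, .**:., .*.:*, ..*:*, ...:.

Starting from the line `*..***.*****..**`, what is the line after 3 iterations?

.**.*...***.**.*
....**.*.*.....*
*..*...*.**...**

*..*...*.**...**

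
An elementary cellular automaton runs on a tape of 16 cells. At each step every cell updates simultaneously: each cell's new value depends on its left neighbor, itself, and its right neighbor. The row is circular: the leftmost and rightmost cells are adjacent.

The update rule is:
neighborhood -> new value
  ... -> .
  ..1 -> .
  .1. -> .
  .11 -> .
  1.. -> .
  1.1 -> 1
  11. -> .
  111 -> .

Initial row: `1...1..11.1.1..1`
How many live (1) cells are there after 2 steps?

1

.........1.1....
..........1.....
count of 1: 1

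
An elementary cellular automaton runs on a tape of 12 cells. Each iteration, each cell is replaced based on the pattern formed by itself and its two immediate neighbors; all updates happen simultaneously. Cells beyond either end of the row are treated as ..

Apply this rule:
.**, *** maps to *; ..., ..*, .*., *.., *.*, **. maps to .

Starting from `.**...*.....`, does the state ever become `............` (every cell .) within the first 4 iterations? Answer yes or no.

.*..........
............
all cells are . at iteration 2

yes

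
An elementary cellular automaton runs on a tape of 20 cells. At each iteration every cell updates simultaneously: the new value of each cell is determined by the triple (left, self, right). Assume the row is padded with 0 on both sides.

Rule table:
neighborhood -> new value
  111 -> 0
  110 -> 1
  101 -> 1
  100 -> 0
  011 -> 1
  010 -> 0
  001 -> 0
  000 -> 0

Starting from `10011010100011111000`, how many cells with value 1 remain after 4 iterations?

iteration 1: 00011101000010001000
iteration 2: 00010110000000000000
iteration 3: 00001110000000000000
iteration 4: 00001010000000000000
count of 1: 2

2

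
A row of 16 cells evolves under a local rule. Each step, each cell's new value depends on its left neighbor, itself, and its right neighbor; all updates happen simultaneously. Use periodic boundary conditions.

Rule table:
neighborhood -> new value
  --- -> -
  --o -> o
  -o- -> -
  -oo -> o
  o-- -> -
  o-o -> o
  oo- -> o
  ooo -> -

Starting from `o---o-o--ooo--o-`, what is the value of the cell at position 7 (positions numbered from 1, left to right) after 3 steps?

o

---o-o--oo-o-o-o
--o-o--oooo-o-o-
-o-o--oo--oo-o--
position 7 holds o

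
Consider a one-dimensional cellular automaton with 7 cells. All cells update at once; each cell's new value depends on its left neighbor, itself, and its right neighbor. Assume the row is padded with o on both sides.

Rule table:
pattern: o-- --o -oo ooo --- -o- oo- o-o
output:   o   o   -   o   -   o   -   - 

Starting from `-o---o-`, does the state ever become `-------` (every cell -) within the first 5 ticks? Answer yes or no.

yes

-oo-oo-
-------
all cells are - at tick 2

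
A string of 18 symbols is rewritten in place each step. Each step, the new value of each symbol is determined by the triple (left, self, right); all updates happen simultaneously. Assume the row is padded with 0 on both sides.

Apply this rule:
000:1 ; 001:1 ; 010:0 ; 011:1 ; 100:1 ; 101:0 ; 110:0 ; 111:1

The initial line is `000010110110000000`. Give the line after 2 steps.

111100100101111111
111011011001111110

111011011001111110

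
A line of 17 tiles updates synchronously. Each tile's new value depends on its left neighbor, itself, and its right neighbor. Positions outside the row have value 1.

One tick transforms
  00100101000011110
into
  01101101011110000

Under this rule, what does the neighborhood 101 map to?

0

At position 6 the neighborhood is 101; the next row has 0 there.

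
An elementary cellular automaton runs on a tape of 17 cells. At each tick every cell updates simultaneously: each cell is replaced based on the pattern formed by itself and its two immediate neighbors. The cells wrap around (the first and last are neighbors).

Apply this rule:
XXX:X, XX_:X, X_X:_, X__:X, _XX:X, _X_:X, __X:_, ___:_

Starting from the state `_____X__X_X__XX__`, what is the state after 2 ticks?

_____XX_X_XX_XXX_
_____XX_X_XX_XXXX

_____XX_X_XX_XXXX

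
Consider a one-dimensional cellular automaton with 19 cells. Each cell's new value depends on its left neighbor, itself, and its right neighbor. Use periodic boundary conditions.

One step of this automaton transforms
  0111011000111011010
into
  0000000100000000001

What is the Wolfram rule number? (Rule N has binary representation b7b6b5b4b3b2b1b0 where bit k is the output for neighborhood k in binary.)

position 2: 111 → 0  (bit 7 = 0)
position 3: 110 → 0  (bit 6 = 0)
position 4: 101 → 0  (bit 5 = 0)
position 7: 100 → 1  (bit 4 = 1)
position 1: 011 → 0  (bit 3 = 0)
position 17: 010 → 0  (bit 2 = 0)
position 0: 001 → 0  (bit 1 = 0)
position 8: 000 → 0  (bit 0 = 0)
bits b7..b0 = 00010000 = 16

16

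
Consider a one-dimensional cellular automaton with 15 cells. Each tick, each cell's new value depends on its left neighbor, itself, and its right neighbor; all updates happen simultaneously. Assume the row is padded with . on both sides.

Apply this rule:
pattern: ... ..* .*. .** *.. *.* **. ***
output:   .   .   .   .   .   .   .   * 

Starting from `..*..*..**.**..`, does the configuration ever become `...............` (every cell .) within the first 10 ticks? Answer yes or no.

...............
all cells are . at tick 1

yes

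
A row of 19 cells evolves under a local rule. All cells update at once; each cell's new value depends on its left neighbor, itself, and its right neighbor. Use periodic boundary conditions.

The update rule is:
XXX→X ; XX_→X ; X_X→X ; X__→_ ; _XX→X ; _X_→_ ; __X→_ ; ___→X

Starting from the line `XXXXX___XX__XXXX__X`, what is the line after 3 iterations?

XXXXX_X_XX__XXXX__X
XXXXXX_XXX__XXXX__X
XXXXXXXXXX__XXXX__X

XXXXXXXXXX__XXXX__X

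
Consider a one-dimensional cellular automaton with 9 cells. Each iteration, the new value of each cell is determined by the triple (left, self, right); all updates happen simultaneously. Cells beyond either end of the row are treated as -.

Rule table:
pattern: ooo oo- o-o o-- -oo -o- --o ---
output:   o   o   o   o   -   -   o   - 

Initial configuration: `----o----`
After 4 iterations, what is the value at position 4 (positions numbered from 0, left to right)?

---o-o---
--o-o-o--
-o-o-o-o-
o-o-o-o-o
position 4 holds o

o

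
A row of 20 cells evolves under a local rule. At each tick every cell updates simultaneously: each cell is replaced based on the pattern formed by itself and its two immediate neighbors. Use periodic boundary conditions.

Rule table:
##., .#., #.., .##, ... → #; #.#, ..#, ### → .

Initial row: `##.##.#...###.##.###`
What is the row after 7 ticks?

.#.##.#.#.#.#.##.#.#

.#.##.###.#.#.##.#..
.#.##.#.#.#.#.##.###
.#.##.#.#.#.#.##.#.#
.#.##.#.#.#.#.##.#.#  (fixed point — unchanged through tick 7)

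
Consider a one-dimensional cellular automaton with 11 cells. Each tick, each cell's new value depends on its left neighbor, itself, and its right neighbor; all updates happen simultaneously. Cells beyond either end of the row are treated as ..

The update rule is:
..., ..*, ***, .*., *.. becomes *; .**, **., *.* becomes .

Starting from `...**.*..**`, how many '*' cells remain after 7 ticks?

8

***...***..
.*.***.*.**
**..*..*...
..*********
**.*******.
....*****.*
****.***..*
count of *: 8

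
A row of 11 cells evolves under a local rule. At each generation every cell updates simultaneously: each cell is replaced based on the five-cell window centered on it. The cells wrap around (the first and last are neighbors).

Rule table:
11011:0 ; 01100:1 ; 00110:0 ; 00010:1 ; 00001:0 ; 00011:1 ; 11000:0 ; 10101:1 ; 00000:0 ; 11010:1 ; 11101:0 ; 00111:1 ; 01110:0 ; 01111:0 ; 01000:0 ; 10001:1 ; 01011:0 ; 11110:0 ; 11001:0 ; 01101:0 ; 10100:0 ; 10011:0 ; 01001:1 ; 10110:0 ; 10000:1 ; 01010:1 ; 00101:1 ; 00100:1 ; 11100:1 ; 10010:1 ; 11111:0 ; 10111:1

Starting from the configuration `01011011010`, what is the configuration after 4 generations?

11000000101
01010001101
11100110011
00100010010

00100010010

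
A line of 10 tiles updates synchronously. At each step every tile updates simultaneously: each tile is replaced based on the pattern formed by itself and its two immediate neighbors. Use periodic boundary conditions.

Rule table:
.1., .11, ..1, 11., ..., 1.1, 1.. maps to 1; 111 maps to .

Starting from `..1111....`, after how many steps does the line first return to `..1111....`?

111..11111
..1111....

2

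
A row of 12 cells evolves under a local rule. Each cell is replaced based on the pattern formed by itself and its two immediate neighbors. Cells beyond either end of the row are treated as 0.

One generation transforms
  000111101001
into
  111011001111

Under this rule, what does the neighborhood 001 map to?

At position 2 the neighborhood is 001; the next row has 1 there.

1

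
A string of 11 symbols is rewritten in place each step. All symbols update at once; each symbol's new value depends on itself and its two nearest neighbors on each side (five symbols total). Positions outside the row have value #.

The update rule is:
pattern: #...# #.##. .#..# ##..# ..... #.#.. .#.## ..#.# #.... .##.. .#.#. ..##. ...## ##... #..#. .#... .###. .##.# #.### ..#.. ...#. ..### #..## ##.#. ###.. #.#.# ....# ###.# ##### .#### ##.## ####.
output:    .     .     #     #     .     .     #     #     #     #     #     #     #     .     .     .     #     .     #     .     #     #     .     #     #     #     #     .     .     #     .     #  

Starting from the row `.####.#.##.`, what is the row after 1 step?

.###.###...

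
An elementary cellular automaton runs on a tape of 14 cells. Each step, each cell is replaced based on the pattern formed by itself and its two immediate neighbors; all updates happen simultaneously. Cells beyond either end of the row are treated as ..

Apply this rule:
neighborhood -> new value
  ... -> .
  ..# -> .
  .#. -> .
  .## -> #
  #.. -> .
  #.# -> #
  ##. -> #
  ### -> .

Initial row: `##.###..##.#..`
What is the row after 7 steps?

...##.........

####.#..###...
#..##...#.#...
...##....#....
...##.........
...##.........  (fixed point — unchanged through step 7)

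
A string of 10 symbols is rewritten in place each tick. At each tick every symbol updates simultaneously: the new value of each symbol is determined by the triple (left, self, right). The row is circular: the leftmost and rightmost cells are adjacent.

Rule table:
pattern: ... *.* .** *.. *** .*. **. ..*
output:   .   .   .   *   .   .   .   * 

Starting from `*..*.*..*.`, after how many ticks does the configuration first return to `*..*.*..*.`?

2

.**...**..
*..*.*..*.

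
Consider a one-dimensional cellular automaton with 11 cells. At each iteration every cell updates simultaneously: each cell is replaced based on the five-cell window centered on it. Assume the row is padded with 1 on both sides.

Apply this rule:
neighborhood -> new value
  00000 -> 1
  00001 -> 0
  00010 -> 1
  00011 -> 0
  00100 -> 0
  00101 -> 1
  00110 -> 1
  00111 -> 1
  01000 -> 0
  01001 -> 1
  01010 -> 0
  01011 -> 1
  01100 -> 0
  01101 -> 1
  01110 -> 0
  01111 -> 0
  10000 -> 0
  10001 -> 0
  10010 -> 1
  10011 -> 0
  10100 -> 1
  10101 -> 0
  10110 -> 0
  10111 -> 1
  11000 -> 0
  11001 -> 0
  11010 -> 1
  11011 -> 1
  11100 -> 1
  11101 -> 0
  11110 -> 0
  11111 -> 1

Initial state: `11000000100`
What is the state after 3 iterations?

01001101010
11101110001
10011010001

10011010001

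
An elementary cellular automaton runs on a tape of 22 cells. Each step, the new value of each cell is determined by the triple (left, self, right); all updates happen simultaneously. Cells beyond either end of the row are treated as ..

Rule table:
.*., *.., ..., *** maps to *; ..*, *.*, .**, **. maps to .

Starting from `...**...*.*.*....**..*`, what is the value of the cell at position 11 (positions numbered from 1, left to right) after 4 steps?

step 1: **...**.*.*.****...*.*
step 2: ..**....*.*..**.**.*.*
step 3: *...***.*.**.......*.*
step 4: ***..*..*...******.*.*
position 11 holds .

.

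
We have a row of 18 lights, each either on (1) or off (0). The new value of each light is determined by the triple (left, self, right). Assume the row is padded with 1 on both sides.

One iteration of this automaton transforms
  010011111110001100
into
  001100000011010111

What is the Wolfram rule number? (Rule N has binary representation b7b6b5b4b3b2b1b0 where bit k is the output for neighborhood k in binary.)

position 5: 111 → 0  (bit 7 = 0)
position 10: 110 → 1  (bit 6 = 1)
position 0: 101 → 0  (bit 5 = 0)
position 2: 100 → 1  (bit 4 = 1)
position 4: 011 → 0  (bit 3 = 0)
position 1: 010 → 0  (bit 2 = 0)
position 3: 001 → 1  (bit 1 = 1)
position 12: 000 → 0  (bit 0 = 0)
bits b7..b0 = 01010010 = 82

82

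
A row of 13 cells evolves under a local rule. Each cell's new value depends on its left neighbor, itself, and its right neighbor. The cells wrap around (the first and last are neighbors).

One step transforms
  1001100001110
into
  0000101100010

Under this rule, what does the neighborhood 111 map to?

At position 10 the neighborhood is 111; the next row has 0 there.

0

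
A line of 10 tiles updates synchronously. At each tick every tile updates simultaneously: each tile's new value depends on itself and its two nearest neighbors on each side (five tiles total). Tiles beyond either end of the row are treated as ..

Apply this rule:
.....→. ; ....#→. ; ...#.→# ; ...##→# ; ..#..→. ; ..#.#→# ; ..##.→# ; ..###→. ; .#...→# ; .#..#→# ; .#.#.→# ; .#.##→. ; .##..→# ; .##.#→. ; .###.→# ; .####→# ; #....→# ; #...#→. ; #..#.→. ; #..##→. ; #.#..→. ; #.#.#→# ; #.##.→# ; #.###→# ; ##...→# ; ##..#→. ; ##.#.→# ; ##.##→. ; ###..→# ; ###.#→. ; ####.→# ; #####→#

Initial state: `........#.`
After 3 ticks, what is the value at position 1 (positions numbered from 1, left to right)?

.

.......#.#
......###.
.....#.###
position 1 holds .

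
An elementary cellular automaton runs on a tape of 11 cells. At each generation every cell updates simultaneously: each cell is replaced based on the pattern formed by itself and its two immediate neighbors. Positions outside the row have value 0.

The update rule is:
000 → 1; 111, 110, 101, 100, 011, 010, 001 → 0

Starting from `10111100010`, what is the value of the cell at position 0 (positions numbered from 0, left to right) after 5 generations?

0

00000001000
11111100011
00000001000  (repeats generation 1; period 2)
generation 5: 00000001000
position 0 holds 0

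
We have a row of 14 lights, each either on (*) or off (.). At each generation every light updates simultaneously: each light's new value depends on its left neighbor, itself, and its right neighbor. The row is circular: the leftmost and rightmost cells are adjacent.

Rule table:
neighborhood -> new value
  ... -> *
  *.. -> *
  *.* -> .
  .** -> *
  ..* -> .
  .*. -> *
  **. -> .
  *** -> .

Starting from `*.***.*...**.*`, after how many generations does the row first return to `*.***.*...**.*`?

2

..*...***.*..*
*.***.*...**.*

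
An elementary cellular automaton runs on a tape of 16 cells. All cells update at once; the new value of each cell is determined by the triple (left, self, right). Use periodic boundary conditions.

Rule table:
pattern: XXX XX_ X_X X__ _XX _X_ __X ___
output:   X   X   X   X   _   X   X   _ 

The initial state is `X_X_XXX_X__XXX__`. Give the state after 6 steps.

_XXXXXXXX_XXXXXX

XXXX_XXXXXX_XXXX
XXXXX_XXXXXX_XXX
XXXXXX_XXXXXX_XX
XXXXXXX_XXXXXX_X
XXXXXXXX_XXXXXX_
_XXXXXXXX_XXXXXX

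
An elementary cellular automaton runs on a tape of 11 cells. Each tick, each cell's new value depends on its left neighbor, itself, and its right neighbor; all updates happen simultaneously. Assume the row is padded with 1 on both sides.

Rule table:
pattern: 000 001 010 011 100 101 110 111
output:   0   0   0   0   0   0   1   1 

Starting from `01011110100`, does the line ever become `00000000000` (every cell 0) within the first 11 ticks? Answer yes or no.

yes

00001110000
00000110000
00000010000
00000000000
all cells are 0 at tick 4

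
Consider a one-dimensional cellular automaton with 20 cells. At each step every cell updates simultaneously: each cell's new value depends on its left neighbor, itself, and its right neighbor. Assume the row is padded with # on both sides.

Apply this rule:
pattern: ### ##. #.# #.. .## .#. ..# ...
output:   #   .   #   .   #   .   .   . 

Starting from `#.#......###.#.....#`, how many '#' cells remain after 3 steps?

step 1: .#.......##.#......#
step 2: #........#.#.......#
step 3: ..........#........#
count of #: 2

2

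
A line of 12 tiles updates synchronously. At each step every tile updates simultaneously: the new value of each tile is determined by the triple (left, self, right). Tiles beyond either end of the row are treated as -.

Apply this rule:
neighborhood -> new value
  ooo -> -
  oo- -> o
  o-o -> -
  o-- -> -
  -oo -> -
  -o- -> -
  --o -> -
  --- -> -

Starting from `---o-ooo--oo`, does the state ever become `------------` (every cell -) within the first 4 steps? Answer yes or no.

step 1: -------o---o
step 2: ------------
all cells are - at step 2

yes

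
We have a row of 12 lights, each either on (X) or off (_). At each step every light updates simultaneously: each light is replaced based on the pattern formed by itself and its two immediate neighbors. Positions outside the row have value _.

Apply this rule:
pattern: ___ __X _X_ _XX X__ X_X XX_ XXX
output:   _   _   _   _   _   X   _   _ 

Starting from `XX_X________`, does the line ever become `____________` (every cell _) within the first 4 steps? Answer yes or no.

__X_________
____________
all cells are _ at step 2

yes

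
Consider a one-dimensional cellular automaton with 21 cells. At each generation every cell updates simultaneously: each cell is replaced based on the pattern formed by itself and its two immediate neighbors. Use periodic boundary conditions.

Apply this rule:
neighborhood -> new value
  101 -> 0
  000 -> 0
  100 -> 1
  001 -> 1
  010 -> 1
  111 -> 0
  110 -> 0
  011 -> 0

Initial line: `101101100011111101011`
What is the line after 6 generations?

generation 1: 000000010100000001000
generation 2: 000000110110000011100
generation 3: 000001000001000100010
generation 4: 000011100011101110111
generation 5: 100100010100000000000
generation 6: 111110110110000000001

111110110110000000001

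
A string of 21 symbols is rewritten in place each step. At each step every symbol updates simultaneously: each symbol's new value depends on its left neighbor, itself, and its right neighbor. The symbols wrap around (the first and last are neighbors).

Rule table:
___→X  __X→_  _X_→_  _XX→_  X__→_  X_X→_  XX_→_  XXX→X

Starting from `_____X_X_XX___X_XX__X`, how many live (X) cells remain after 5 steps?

9

_XXX________X________
__X__XXXXXX___XXXXXXX
______XXXX__X__XXXXX_
XXXXX__XX_______XXX__
_XXX______XXXXX__X___
count of X: 9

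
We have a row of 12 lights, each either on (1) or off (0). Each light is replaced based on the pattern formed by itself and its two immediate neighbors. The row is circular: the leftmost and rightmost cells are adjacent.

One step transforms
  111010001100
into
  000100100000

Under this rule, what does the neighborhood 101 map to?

At position 3 the neighborhood is 101; the next row has 1 there.

1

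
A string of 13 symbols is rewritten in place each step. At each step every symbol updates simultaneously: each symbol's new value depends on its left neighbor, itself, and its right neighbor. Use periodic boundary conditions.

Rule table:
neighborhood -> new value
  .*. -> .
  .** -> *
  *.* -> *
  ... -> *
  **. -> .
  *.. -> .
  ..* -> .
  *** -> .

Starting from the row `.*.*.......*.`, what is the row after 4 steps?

step 1: ..*..*****...
step 2: *....*.....**
step 3: ..**...***.*.
step 4: *.*..*.*..*..

*.*..*.*..*..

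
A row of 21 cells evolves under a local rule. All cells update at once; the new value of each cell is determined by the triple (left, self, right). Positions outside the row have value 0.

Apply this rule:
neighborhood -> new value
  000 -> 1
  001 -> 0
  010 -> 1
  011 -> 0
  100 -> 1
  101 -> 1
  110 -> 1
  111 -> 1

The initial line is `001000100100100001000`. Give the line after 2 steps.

110111011011011110111

101110110110111101111
110111011011011110111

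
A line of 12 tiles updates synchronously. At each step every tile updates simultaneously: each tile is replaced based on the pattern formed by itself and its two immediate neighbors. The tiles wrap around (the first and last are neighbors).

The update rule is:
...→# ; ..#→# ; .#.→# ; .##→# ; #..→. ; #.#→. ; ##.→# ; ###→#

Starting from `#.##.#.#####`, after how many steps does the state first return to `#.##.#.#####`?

1

step 1: #.##.#.#####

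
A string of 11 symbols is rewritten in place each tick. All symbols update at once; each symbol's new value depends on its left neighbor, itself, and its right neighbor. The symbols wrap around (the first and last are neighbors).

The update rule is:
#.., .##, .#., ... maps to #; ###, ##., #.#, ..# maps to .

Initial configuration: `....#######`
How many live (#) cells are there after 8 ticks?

tick 1: ###.#......
tick 2: #...######.
tick 3: ###.#......  (repeats tick 1; period 2)
tick 8: #...######.
count of #: 7

7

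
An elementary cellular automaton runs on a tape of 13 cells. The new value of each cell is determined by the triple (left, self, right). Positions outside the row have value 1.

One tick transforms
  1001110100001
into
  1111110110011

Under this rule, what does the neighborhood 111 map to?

1

At position 4 the neighborhood is 111; the next row has 1 there.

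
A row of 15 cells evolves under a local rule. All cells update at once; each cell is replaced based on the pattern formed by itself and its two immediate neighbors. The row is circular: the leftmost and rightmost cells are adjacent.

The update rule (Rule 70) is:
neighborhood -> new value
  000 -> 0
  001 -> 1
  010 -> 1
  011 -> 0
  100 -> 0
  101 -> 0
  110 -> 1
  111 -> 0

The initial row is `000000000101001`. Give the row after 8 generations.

010101010101001

generation 1: 000000001101011
generation 2: 000000010101001
generation 3: 000000110101011
generation 4: 000001010101001
generation 5: 000011010101011
generation 6: 000101010101001
generation 7: 001101010101011
generation 8: 010101010101001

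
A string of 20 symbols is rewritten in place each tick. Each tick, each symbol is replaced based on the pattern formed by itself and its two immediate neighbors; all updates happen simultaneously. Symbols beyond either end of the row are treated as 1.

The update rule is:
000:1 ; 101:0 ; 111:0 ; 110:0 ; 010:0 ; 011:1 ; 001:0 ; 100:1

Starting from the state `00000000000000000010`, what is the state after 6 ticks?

00000000000000000110

11111111111111111000
00000000000000000110
11111111111111110100
00000000000000000010  (repeats tick 0; period 4)
tick 6: 00000000000000000110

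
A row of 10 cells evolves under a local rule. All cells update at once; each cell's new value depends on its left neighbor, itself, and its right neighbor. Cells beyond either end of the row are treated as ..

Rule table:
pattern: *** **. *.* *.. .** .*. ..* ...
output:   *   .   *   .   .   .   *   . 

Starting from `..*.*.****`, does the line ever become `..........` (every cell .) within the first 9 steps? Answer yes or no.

yes

step 1: .*.*.*.**.
step 2: *.*.*.*...
step 3: .*.*.*....
step 4: *.*.*.....
step 5: .*.*......
step 6: *.*.......
step 7: .*........
step 8: *.........
step 9: ..........
all cells are . at step 9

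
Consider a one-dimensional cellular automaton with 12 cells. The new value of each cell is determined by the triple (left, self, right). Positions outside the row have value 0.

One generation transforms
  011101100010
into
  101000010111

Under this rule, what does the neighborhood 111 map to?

1

At position 2 the neighborhood is 111; the next row has 1 there.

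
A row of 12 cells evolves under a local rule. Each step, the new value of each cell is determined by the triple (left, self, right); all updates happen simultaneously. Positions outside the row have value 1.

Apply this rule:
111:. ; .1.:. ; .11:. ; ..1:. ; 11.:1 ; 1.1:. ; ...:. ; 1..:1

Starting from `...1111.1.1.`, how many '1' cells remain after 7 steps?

4

step 1: 1.....1.....
step 2: 11.....1....
step 3: .11.....1...
step 4: ..11.....1..
step 5: 1..11.....1.
step 6: 11..11......
step 7: .11..11.....
count of 1: 4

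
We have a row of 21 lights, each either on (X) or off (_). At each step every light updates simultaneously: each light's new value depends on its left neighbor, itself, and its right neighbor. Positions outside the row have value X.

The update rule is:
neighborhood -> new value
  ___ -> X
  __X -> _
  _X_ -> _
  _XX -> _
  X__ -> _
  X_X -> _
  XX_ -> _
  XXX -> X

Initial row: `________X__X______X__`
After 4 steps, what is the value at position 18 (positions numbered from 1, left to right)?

_XXXXXX______XXXX____
__XXXX__XXXX__XX__XX_
___XX____XX__________
_X____XX____XXXXXXXX_
position 18 holds X

X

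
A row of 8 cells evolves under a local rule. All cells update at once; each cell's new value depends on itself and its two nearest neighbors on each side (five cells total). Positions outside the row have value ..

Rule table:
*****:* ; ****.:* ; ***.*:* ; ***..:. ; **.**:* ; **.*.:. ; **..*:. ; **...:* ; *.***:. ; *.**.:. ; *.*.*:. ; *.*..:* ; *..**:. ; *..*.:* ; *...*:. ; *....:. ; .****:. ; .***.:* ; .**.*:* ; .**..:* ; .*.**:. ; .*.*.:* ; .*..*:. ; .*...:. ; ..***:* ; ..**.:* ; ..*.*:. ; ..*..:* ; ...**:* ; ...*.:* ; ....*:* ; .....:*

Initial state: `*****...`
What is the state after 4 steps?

*.**.*.*
...*..**
****..**
*.*...**

*.*...**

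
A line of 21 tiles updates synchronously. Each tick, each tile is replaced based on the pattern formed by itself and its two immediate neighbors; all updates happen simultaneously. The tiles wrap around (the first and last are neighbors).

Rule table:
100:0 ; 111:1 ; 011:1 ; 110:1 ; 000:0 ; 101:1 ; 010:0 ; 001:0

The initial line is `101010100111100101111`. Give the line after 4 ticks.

111100000111100011111

110101000111100011111
111010000111100011111
111100000111100011111
111100000111100011111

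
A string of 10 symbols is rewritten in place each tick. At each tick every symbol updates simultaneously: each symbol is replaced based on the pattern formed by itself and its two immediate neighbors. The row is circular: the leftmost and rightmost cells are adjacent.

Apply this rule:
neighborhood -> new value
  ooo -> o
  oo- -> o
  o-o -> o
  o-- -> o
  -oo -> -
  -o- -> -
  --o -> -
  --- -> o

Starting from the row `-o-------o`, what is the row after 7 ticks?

tick 1: o-oooooo--
tick 2: -o-oooooo-
tick 3: --o-oooooo
tick 4: o--o-ooooo
tick 5: oo--o-oooo
tick 6: ooo--o-ooo
tick 7: oooo--o-oo

oooo--o-oo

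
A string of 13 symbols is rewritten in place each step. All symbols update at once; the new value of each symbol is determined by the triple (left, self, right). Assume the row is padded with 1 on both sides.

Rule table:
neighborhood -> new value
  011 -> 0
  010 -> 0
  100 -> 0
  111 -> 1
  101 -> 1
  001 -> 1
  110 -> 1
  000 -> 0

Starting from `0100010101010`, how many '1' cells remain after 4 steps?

7

1000101010101
1001010101010
1010101010101
1101010101010
count of 1: 7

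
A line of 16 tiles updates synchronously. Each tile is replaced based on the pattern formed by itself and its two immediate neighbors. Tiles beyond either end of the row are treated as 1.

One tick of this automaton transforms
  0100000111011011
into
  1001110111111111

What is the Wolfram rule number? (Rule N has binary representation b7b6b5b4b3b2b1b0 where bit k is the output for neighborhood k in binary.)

233

position 8: 111 → 1  (bit 7 = 1)
position 9: 110 → 1  (bit 6 = 1)
position 0: 101 → 1  (bit 5 = 1)
position 2: 100 → 0  (bit 4 = 0)
position 7: 011 → 1  (bit 3 = 1)
position 1: 010 → 0  (bit 2 = 0)
position 6: 001 → 0  (bit 1 = 0)
position 3: 000 → 1  (bit 0 = 1)
bits b7..b0 = 11101001 = 233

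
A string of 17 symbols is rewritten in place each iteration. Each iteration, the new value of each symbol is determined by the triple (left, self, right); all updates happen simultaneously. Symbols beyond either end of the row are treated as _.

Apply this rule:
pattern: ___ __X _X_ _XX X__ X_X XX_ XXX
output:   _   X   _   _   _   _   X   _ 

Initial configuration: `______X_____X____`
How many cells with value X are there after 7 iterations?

_____X_____X_____
____X_____X______
___X_____X_______
__X_____X________
_X_____X_________
X_____X__________
_____X___________
count of X: 1

1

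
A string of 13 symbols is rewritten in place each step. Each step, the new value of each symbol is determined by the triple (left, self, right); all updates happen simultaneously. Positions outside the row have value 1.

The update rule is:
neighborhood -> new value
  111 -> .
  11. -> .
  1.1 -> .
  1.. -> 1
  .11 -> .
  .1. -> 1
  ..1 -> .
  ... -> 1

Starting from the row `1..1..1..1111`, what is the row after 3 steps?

.111111......

.1.11.11.....
.1......1111.
.111111......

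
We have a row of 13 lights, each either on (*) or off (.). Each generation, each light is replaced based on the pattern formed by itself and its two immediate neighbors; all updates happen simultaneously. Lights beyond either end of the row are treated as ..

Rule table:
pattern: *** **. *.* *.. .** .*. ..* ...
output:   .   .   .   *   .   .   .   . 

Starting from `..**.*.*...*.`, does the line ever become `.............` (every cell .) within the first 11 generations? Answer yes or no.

yes

........*...*
.........*...
..........*..
...........*.
............*
.............
all cells are . at generation 6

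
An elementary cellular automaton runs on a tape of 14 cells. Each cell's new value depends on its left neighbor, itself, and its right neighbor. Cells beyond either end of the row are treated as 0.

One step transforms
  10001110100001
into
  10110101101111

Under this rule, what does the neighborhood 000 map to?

1

At position 2 the neighborhood is 000; the next row has 1 there.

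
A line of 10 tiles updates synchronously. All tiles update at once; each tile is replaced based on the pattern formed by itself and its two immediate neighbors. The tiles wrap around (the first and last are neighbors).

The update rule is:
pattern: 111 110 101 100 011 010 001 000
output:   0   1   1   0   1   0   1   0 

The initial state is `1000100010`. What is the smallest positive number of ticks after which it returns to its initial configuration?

0001000101
0010001010
0100010100
1000101000
0001010001
0010100010
0101000100
1010001000
0100010001
1000100010

10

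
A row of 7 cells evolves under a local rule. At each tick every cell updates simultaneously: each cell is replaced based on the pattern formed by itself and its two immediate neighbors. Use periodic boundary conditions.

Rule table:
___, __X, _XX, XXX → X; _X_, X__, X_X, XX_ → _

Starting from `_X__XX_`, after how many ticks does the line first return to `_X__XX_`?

7

X__XX__
__XX__X
_XX__X_
XX__X__
X__X__X
__X__XX
_X__XX_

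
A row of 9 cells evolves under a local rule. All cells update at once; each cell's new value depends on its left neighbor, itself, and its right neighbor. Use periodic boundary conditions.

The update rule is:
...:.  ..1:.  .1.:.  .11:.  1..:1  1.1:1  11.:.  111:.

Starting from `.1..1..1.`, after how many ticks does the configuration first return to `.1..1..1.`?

..1..1..1
1..1..1..
.1..1..1.

3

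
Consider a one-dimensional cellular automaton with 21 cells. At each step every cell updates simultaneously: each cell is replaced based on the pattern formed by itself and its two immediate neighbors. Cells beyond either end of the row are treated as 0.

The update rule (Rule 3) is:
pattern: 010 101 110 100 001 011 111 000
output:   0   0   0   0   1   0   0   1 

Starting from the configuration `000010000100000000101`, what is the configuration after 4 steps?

step 1: 111100111001111111000
step 2: 000001000010000000011
step 3: 111110011100111111100
step 4: 000000100001000000001

000000100001000000001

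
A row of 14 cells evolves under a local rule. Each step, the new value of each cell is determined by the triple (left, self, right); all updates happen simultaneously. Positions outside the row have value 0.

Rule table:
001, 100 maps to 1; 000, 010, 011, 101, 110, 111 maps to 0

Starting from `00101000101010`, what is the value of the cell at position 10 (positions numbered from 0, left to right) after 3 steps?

0

01000101000001
10101000100010
00000101010101
position 10 holds 0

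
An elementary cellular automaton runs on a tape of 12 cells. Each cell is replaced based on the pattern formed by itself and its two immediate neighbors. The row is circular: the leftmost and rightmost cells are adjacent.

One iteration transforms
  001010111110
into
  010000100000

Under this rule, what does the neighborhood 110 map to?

At position 10 the neighborhood is 110; the next row has 0 there.

0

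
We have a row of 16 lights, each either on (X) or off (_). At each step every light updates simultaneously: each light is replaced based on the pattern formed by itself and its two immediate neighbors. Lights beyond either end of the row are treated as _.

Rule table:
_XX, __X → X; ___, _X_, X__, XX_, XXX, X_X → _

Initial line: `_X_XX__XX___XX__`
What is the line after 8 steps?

X___XX__________

X__X__XX___XX___
__X__XX___XX____
_X__XX___XX_____
X__XX___XX______
__XX___XX_______
_XX___XX________
XX___XX_________
X___XX__________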